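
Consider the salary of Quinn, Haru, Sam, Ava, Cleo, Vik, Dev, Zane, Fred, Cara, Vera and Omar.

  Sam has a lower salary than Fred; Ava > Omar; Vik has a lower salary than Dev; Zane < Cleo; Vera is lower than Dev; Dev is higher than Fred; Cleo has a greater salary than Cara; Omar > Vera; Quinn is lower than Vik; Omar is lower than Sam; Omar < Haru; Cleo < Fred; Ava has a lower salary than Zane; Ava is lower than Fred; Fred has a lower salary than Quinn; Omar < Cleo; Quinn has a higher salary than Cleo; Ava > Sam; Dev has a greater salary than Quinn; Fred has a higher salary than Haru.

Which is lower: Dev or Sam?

The relevant relations are Sam < Ava; Ava < Zane; Zane < Cleo; Cleo < Fred; Fred < Quinn; Quinn < Vik; Vik < Dev.
Chaining these gives Sam < Ava < Zane < Cleo < Fred < Quinn < Vik < Dev.
So Sam < Dev; Sam is the lower of the two.

Sam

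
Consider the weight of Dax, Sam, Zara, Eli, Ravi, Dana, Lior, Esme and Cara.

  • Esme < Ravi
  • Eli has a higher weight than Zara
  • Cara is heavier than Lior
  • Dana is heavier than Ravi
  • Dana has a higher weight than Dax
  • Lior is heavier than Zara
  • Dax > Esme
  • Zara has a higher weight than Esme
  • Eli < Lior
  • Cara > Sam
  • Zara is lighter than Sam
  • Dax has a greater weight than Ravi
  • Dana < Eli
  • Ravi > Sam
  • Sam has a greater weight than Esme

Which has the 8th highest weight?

Zara

Piecing the relations together gives one ordering: Esme < Zara < Sam < Ravi < Dax < Dana < Eli < Lior < Cara.
Counting 8 from the largest end gives Zara.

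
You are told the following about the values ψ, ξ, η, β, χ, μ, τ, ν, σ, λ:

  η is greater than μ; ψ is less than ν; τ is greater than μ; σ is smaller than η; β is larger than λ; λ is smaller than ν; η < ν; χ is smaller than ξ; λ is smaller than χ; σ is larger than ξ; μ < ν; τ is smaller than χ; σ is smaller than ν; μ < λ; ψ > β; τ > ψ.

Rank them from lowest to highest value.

μ < λ < β < ψ < τ < χ < ξ < σ < η < ν

The consecutive links are each given: μ < λ; λ < β; β < ψ; ψ < τ; τ < χ; χ < ξ; ξ < σ; σ < η; η < ν.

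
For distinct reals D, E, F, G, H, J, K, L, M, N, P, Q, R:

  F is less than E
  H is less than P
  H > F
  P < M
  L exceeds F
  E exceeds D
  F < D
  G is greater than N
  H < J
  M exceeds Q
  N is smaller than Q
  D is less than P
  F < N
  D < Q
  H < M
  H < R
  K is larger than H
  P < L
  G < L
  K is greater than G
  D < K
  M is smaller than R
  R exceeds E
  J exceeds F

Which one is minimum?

F

N is not least since F < N; D is not least since F < D; H is not least since F < H; Q is not least since D < Q; P is not least since D < P; E is not least since F < E; G is not least since N < G; M is not least since Q < M; K is not least since H < K; J is not least since H < J; L is not least since F < L; R is not least since E < R.
Only F has nothing below it, so F is the minimum.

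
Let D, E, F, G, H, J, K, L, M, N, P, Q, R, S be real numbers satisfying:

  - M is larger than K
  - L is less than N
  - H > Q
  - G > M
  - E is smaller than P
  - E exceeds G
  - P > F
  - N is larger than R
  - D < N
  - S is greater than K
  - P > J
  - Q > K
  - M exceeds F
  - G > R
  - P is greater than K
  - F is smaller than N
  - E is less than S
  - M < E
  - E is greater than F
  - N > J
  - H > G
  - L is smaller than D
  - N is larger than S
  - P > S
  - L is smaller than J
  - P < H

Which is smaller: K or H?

K

Link the given pairs in sequence: K < M; M < G; G < E; E < S; S < P; P < H.
Together: K < M < G < E < S < P < H.
So K < H; K is the smaller of the two.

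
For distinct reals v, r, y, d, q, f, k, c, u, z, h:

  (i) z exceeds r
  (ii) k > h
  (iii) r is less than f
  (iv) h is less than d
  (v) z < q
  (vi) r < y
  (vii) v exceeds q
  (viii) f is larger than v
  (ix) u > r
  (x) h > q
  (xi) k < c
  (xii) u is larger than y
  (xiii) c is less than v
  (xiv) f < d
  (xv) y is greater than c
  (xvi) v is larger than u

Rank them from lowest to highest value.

r < z < q < h < k < c < y < u < v < f < d

Each adjacent pair is fixed by a given relation: r < z; z < q; q < h; h < k; k < c; c < y; y < u; u < v; v < f; f < d. Chaining them end to end gives the full order.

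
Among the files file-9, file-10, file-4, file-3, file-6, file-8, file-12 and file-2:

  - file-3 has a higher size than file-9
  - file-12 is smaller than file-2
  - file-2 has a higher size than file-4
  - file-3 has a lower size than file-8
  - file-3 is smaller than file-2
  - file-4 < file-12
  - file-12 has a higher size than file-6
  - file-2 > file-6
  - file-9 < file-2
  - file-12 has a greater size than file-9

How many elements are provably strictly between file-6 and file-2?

1

Chaining upward from file-6 reaches: file-12.
Chaining downward from file-2 reaches: file-9, file-3, file-4, file-12.
Strictly between file-6 and file-2 are those in both lists: file-12 — 1 element.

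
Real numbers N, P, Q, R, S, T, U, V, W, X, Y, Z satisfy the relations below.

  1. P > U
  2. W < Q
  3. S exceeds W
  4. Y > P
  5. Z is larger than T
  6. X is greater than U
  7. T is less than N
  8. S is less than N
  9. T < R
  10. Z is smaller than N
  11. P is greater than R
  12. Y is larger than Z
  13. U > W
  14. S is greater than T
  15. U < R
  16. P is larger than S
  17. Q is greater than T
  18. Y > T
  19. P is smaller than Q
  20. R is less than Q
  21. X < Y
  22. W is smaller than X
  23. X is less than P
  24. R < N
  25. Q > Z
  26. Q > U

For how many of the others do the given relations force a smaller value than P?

The elements the relations force below P are W, U, X, T, R, S — no chain reaches any other.
That is 6.

6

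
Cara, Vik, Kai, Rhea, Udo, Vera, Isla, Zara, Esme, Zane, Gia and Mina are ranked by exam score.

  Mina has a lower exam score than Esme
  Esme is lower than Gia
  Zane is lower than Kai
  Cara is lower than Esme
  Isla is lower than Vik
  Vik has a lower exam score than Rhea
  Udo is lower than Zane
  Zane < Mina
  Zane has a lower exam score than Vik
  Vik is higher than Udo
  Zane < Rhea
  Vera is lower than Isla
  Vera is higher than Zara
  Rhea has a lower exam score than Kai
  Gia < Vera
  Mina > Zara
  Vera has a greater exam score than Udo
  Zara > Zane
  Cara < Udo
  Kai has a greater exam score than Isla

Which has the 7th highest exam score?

Esme

Piecing the relations together gives one ordering: Cara < Udo < Zane < Zara < Mina < Esme < Gia < Vera < Isla < Vik < Rhea < Kai.
Counting 7 from the largest end gives Esme.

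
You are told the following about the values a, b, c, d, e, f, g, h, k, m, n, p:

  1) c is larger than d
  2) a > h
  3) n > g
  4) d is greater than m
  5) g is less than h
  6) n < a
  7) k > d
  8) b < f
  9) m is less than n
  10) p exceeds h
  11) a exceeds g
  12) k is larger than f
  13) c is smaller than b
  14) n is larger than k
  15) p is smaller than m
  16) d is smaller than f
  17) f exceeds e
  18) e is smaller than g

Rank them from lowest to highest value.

e < g < h < p < m < d < c < b < f < k < n < a

Nothing is placed below e, so it is least; from there e < g; g < h; h < p; p < m; m < d; d < c; c < b; b < f; f < k; k < n; n < a, each given directly.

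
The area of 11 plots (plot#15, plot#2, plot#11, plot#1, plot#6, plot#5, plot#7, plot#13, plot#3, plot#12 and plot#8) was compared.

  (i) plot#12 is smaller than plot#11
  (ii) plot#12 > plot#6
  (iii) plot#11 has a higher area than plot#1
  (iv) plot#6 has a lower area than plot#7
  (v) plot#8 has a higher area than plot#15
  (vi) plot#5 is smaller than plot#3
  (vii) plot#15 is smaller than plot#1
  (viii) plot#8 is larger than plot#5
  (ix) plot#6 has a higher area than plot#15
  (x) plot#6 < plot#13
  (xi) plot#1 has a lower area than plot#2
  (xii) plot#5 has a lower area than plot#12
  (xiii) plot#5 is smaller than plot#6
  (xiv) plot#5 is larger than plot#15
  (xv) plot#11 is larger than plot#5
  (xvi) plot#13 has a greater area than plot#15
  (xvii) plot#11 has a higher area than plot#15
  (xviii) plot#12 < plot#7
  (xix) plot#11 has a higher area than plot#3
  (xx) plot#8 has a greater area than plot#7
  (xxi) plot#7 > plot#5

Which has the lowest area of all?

plot#15

Chaining upward from plot#15: directly above it, plot#5, plot#6, plot#13, plot#1, plot#8, plot#11; then plot#12, plot#7, plot#3, plot#2.
That covers every other element, and nothing is given below plot#15, so plot#15 is the lowest area.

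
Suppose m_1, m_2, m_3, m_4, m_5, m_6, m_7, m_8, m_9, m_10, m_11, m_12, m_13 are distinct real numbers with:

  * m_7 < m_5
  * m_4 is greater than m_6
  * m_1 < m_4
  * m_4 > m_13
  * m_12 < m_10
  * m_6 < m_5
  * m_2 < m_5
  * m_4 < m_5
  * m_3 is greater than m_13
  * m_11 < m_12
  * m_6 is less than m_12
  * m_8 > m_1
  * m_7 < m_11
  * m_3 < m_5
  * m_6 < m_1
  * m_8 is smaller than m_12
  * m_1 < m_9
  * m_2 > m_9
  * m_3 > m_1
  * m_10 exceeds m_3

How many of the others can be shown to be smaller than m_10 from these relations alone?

8

The elements the relations force below m_10 are m_7, m_6, m_1, m_13, m_11, m_3, m_8, m_12 — no chain reaches any other.
That is 8.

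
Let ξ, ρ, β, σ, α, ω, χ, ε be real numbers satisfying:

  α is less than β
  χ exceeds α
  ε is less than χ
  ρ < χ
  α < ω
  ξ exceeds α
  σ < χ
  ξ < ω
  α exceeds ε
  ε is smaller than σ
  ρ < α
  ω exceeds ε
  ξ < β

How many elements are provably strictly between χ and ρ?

1

The relations place ρ below χ. An element lies strictly between them when it is forced above ρ and also forced below χ.
Above ρ: {α, ξ, β, ω}. Below χ: {ε, α, σ}.
Intersection: {α} — 1.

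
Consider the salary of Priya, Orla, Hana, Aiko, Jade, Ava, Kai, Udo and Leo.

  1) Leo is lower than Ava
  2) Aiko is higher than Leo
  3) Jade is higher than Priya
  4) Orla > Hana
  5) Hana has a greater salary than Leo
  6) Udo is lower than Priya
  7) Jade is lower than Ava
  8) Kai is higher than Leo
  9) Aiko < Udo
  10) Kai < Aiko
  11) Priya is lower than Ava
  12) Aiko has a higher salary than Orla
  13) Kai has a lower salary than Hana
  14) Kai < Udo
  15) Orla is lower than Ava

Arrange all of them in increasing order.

The consecutive links are each given: Leo < Kai; Kai < Hana; Hana < Orla; Orla < Aiko; Aiko < Udo; Udo < Priya; Priya < Jade; Jade < Ava.

Leo < Kai < Hana < Orla < Aiko < Udo < Priya < Jade < Ava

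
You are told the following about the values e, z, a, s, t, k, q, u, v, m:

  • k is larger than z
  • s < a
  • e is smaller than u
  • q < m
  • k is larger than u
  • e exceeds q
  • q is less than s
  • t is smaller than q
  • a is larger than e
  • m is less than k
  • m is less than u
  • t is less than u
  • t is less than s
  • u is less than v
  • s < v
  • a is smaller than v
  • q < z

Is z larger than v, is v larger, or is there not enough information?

undetermined

Following every chain through z: above z we get k; below z we get t, q.
v is not reached, and no chain runs the other way from v to z.
So the given relations leave the order of z and v undetermined.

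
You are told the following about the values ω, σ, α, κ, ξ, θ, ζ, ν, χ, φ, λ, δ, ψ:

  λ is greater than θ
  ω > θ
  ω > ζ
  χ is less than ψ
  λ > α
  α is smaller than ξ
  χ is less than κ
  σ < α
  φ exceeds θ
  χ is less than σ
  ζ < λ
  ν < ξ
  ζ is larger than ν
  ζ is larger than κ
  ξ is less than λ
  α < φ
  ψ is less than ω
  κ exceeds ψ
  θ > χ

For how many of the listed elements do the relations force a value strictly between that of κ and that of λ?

Chaining upward from κ reaches: ζ, ω.
Chaining downward from λ reaches: χ, ψ, ν, σ, ζ, θ, α, ξ.
Strictly between κ and λ are those in both lists: ζ — 1 element.

1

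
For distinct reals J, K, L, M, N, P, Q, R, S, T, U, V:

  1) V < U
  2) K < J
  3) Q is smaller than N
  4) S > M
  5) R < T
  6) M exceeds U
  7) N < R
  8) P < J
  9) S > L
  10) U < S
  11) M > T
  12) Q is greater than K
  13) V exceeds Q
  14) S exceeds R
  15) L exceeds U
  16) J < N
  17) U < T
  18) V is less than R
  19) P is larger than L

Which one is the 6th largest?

J

Piecing the relations together gives one ordering: K < Q < V < U < L < P < J < N < R < T < M < S.
The 6th largest is J.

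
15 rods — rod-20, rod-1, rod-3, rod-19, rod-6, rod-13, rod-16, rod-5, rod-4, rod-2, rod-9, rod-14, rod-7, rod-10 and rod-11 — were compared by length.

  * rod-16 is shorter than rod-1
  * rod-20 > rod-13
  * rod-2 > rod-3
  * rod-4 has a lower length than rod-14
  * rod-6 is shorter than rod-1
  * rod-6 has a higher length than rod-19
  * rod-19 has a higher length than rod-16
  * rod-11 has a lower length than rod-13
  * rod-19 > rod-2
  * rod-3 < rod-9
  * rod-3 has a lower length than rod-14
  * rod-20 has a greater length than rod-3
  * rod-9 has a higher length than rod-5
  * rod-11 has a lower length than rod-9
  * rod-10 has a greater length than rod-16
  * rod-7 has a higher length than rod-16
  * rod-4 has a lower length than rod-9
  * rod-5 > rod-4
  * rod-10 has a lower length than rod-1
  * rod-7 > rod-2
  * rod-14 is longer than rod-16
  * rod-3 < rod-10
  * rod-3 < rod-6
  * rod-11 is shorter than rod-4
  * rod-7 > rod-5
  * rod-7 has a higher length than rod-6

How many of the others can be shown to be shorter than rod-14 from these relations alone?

4

Directly below rod-14: rod-3, rod-16, rod-4.
One step further: rod-11 (4 so far).
Nothing else is reachable below rod-14; 4 in all.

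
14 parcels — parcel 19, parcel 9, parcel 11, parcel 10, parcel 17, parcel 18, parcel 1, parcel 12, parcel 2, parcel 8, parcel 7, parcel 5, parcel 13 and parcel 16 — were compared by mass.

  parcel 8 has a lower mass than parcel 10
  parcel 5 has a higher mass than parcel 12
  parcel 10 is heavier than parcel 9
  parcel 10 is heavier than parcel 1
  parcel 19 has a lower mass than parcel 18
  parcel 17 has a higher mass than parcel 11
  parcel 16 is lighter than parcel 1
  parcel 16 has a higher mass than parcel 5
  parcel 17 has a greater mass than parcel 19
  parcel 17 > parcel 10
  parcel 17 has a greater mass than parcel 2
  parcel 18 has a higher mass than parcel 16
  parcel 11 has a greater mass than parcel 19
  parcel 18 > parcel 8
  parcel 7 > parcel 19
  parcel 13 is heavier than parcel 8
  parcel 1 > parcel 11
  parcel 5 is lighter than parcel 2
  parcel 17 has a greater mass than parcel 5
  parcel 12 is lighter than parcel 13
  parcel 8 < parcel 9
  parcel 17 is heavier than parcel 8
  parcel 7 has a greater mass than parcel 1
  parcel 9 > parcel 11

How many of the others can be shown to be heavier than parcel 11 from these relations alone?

5

From parcel 11 the given relations immediately reach parcel 9, parcel 1, parcel 17.
From those, parcel 10, parcel 7 — 5 in total.
No other element is forced above parcel 11 by the given relations, so the count is 5.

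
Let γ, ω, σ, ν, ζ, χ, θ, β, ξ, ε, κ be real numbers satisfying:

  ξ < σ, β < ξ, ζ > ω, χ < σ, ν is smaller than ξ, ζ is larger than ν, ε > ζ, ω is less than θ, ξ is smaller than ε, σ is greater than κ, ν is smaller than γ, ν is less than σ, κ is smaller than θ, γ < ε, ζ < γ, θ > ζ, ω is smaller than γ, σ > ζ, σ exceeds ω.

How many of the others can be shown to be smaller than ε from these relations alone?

6

Directly below ε: ζ, ξ, γ.
One step further: ν, ω, β (6 so far).
No other element is forced below ε by the given relations, so the count is 6.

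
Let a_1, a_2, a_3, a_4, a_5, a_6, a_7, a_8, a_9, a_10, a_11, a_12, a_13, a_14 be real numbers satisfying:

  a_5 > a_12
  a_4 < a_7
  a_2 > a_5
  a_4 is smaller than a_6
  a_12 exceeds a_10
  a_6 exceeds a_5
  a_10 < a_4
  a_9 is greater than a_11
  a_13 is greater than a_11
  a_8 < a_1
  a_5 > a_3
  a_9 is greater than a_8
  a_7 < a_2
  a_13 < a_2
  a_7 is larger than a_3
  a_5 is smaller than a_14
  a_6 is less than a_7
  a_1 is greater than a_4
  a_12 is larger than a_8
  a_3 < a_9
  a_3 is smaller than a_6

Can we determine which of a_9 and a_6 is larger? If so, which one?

Following every chain through a_9: below a_9 we get a_8, a_11, a_3.
a_6 is not reached, and no chain runs the other way from a_6 to a_9.
So the given relations leave the order of a_9 and a_6 undetermined.

undetermined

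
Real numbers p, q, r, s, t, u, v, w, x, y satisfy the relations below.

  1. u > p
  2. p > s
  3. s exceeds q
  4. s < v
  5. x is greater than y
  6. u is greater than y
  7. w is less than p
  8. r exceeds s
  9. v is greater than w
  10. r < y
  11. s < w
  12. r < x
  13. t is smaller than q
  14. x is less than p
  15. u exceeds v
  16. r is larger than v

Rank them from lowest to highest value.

t < q < s < w < v < r < y < x < p < u

Nothing is placed below t, so it is least; from there t < q; q < s; s < w; w < v; v < r; r < y; y < x; x < p; p < u, each given directly.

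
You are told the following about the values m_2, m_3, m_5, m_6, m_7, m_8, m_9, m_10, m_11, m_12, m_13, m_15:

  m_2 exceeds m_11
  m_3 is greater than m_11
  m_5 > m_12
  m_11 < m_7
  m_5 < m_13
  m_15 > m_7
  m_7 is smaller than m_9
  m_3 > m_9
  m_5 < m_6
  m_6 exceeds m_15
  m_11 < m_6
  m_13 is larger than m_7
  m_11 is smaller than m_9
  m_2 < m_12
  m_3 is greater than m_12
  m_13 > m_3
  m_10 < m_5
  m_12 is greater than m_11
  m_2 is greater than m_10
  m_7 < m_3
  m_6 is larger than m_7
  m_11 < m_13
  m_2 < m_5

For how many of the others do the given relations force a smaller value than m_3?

The elements the relations force below m_3 are m_11, m_7, m_10, m_2, m_9, m_12 — no chain reaches any other.
That is 6.

6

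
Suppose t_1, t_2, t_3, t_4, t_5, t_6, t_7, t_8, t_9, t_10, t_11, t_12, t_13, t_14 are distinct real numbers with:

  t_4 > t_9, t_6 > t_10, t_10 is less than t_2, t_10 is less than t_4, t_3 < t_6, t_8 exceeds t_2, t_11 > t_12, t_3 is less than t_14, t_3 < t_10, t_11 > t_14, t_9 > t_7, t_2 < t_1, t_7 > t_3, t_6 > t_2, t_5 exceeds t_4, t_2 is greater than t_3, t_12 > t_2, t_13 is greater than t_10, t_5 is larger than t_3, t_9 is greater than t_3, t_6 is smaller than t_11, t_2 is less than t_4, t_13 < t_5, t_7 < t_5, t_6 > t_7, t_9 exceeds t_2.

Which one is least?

Chaining upward from t_3: directly above it, t_10, t_7, t_2, t_9, t_6, t_14, t_5; then t_13, t_12, t_4, t_1, t_11, t_8.
That covers every other element, and nothing is given below t_3, so t_3 is the least.

t_3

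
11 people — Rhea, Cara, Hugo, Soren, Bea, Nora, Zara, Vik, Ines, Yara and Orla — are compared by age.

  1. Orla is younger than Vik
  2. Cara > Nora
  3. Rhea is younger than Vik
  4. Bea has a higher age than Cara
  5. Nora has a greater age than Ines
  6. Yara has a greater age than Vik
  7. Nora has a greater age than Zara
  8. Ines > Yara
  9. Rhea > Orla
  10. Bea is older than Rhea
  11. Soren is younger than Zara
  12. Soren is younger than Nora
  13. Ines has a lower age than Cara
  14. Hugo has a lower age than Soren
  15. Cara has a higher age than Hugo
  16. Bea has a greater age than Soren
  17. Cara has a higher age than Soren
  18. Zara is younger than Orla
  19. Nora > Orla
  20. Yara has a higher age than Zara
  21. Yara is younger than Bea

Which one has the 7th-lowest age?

The consecutive relations fix a unique order: Hugo < Soren < Zara < Orla < Rhea < Vik < Yara < Ines < Nora < Cara < Bea.
Counting 7 from the smallest end gives Yara.

Yara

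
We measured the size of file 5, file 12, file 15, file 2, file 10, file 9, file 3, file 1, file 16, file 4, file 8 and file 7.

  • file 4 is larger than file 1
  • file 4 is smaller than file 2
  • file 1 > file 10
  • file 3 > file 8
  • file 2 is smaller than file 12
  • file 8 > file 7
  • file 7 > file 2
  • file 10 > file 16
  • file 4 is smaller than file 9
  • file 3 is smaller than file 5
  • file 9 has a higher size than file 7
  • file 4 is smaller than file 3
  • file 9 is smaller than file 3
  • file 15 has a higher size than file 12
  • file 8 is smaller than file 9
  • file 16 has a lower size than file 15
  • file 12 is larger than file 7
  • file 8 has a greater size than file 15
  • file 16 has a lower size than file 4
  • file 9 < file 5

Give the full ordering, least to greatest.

file 16 < file 10 < file 1 < file 4 < file 2 < file 7 < file 12 < file 15 < file 8 < file 9 < file 3 < file 5

The consecutive links are each given: file 16 < file 10; file 10 < file 1; file 1 < file 4; file 4 < file 2; file 2 < file 7; file 7 < file 12; file 12 < file 15; file 15 < file 8; file 8 < file 9; file 9 < file 3; file 3 < file 5.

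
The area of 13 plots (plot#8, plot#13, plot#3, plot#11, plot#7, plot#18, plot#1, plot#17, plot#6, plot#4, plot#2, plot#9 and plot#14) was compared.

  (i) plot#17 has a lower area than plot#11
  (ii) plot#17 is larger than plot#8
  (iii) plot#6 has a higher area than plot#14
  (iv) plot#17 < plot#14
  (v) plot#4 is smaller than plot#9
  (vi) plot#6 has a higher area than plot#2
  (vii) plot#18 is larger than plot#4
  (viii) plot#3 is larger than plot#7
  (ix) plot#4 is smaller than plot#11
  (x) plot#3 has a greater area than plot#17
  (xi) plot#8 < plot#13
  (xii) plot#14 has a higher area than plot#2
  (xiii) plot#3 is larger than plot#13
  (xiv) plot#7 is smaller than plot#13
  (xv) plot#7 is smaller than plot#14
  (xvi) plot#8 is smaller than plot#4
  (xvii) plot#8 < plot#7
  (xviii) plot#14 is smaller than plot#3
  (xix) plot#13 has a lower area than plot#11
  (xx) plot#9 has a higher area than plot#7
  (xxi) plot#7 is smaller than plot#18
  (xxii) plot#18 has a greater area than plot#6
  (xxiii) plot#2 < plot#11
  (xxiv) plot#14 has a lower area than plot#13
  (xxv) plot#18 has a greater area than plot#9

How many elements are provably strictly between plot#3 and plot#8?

4

The relations place plot#8 below plot#3. An element lies strictly between them when it is forced above plot#8 and also forced below plot#3.
Above plot#8: {plot#17, plot#7, plot#14, plot#6, plot#4, plot#13, plot#11, plot#9, plot#18}. Below plot#3: {plot#2, plot#17, plot#7, plot#14, plot#13}.
Intersection: {plot#17, plot#7, plot#14, plot#13} — 4.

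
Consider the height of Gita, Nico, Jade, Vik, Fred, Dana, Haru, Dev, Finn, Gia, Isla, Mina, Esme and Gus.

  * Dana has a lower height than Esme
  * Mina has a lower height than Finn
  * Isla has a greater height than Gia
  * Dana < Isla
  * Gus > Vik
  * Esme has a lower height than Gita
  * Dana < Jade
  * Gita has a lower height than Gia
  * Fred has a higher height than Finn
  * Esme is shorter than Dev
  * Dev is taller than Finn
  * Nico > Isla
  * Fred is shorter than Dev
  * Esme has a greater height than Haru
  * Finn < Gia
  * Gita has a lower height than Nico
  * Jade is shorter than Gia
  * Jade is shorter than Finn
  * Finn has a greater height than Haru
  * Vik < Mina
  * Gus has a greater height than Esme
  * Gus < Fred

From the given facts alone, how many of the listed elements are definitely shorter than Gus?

4

From Gus the given relations immediately reach Vik, Esme.
From those, Haru, Dana — 4 in total.
Nothing else is reachable below Gus; 4 in all.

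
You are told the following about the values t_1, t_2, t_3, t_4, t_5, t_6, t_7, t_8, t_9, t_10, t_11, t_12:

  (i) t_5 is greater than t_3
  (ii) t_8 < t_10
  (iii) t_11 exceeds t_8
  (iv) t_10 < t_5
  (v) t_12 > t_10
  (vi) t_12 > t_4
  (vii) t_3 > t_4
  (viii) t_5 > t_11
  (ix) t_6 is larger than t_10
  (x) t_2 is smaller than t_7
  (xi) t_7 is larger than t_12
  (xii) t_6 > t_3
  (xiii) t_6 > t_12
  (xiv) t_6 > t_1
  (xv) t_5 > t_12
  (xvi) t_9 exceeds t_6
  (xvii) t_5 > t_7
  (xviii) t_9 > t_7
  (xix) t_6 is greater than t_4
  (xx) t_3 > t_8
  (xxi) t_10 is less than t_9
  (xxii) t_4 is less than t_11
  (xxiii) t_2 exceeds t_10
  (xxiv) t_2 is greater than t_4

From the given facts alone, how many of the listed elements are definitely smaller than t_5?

The elements the relations force below t_5 are t_4, t_8, t_10, t_3, t_12, t_2, t_7, t_11 — no chain reaches any other.
That is 8.

8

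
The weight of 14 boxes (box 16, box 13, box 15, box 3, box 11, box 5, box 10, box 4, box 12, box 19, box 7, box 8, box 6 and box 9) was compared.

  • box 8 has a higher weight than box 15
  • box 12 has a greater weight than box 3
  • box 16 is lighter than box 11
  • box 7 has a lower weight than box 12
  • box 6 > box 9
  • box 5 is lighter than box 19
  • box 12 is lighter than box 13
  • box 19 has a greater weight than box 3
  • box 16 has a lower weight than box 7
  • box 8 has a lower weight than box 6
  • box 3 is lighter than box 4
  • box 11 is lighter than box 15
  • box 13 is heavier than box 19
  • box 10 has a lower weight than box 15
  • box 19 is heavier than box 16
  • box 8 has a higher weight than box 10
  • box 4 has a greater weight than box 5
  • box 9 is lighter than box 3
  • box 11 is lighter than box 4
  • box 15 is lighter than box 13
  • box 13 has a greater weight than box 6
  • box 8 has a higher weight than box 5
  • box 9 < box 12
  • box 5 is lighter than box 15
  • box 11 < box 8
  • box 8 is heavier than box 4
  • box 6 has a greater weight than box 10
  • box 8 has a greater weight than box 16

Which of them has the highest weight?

box 13

box 5 is not greatest since box 5 < box 19; box 9 is not greatest since box 9 < box 6; box 10 is not greatest since box 10 < box 8; box 16 is not greatest since box 16 < box 11; box 3 is not greatest since box 3 < box 4; box 7 is not greatest since box 7 < box 12; box 11 is not greatest since box 11 < box 8; box 12 is not greatest since box 12 < box 13; box 19 is not greatest since box 19 < box 13; box 4 is not greatest since box 4 < box 8; box 15 is not greatest since box 15 < box 8; box 8 is not greatest since box 8 < box 6; box 6 is not greatest since box 6 < box 13.
Only box 13 has nothing above it, so box 13 is the highest weight.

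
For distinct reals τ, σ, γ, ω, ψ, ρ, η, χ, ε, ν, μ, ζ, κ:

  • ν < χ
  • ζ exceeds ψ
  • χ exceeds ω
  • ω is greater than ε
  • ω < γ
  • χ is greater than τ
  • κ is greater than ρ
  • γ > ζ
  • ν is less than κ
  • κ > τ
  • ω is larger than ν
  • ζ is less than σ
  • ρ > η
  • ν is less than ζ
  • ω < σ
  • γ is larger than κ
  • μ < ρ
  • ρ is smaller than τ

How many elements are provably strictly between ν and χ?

The relations place ν below χ. An element lies strictly between them when it is forced above ν and also forced below χ.
Above ν: {ζ, ω, σ, κ, γ}. Below χ: {ε, η, μ, ω, ρ, τ}.
Intersection: {ω} — 1.

1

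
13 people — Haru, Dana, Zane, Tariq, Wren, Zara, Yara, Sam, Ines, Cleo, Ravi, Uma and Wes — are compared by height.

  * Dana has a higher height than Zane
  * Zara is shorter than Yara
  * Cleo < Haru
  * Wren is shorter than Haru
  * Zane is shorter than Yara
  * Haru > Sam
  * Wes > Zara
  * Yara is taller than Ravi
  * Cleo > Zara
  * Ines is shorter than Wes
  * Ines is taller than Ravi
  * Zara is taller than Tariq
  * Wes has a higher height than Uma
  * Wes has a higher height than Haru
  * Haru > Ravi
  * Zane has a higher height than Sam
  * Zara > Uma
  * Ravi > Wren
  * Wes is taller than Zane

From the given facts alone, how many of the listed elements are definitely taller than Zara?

4

The elements the relations force above Zara are Cleo, Haru, Wes, Yara — no chain reaches any other.
That is 4.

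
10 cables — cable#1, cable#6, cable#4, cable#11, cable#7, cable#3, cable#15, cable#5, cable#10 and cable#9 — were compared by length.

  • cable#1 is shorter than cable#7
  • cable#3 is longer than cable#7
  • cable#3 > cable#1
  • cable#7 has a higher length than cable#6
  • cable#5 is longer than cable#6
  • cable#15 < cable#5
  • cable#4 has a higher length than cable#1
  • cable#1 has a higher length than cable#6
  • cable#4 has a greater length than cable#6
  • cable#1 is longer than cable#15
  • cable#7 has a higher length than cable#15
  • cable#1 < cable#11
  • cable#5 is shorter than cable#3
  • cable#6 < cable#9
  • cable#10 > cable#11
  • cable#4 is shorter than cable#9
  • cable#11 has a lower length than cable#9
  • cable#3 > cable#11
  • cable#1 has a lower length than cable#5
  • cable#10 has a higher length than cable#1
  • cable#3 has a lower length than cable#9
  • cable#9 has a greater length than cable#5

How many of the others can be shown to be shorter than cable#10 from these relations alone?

The elements the relations force below cable#10 are cable#6, cable#15, cable#1, cable#11 — no chain reaches any other.
That is 4.

4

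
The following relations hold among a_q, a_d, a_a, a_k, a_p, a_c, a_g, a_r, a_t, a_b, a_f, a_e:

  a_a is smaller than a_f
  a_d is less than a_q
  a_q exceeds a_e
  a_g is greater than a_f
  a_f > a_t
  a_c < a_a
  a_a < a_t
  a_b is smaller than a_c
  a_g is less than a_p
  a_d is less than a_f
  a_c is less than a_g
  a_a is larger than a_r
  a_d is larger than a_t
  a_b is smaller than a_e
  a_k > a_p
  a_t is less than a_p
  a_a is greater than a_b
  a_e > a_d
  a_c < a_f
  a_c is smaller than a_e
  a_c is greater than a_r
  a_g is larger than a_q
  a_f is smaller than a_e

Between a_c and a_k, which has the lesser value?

a_c

The relevant relations are a_c < a_a; a_a < a_t; a_t < a_d; a_d < a_f; a_f < a_e; a_e < a_q; a_q < a_g; a_g < a_p; a_p < a_k.
Chaining these gives a_c < a_a < a_t < a_d < a_f < a_e < a_q < a_g < a_p < a_k.
So a_c < a_k; a_c is the smaller of the two.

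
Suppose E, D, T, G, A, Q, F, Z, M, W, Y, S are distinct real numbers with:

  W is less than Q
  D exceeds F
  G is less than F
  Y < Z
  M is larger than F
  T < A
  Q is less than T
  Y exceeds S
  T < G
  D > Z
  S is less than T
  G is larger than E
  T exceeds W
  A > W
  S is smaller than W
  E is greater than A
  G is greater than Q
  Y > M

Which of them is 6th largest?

The consecutive relations fix a unique order: S < W < Q < T < A < E < G < F < M < Y < Z < D.
The 6th largest is G.

G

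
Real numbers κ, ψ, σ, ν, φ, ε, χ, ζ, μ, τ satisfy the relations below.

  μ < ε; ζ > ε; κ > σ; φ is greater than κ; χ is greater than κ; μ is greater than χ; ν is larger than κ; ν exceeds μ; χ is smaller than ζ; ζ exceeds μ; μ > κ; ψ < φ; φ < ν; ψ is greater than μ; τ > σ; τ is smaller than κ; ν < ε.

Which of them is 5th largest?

Chaining the given pairs: σ < τ < κ < χ < μ < ψ < φ < ν < ε < ζ.
Counting 5 from the largest end gives ψ.

ψ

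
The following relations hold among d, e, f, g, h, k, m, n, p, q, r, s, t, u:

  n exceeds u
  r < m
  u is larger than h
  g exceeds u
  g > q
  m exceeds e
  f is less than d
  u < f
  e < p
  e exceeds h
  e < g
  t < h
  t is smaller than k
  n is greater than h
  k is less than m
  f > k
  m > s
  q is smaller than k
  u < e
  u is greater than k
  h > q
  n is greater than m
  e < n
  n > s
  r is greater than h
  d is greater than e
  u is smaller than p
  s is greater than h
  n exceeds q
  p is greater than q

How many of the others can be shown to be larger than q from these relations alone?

12

The elements the relations force above q are k, h, u, f, e, p, s, g, r, d, m, n — no chain reaches any other.
That is 12.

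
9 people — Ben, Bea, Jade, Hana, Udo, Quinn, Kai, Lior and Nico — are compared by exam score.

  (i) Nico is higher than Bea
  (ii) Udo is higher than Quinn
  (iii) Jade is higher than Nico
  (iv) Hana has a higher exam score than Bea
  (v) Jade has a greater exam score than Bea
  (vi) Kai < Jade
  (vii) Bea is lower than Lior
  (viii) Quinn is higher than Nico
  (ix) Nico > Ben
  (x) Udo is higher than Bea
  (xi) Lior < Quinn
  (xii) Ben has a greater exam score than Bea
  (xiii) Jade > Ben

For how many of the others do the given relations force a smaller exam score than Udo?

From Udo the given relations immediately reach Bea, Quinn.
From those, Nico, Lior — 4 in total.
From those, Ben — 5 in total.
Nothing else is reachable below Udo; 5 in all.

5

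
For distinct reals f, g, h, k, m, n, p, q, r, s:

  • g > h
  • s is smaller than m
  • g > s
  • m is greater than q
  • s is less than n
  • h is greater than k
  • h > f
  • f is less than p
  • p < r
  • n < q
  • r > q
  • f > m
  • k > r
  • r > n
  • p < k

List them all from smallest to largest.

s < n < q < m < f < p < r < k < h < g

Nothing is placed below s, so it is least; from there s < n; n < q; q < m; m < f; f < p; p < r; r < k; k < h; h < g, each given directly.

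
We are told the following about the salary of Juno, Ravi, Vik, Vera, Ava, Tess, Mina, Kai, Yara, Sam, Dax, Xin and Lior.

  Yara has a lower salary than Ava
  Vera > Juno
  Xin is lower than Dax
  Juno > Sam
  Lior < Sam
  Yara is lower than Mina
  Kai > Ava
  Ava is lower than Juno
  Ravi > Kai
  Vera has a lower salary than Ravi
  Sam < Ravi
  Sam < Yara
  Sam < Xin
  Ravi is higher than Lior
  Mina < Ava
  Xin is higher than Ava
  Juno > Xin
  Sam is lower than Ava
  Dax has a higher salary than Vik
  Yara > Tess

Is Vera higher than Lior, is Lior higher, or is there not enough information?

Lior < Sam and Sam < Yara give Lior < Yara.
With Yara < Mina: Lior < Sam < Yara < Mina.
With Mina < Ava: Lior < Sam < Yara < Mina < Ava.
With Ava < Xin: Lior < Sam < Yara < Mina < Ava < Xin.
Then Xin < Juno extends the chain to Juno.
Then Juno < Vera extends the chain to Vera.
So Vera is higher.

Vera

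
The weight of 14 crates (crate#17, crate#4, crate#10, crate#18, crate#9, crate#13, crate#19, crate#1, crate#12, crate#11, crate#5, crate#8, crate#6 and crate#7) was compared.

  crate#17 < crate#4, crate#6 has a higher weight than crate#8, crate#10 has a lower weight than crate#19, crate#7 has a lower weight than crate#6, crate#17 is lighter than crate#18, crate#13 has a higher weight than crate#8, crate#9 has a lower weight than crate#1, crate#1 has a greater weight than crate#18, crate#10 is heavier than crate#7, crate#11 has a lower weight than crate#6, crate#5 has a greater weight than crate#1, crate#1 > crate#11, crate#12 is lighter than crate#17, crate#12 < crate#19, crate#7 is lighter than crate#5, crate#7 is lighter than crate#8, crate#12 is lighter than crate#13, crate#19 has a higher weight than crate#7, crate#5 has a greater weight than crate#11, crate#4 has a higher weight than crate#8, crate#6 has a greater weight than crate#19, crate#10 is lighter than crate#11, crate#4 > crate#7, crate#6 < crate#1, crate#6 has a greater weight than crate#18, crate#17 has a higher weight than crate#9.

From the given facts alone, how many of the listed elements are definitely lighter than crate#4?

5

The elements the relations force below crate#4 are crate#7, crate#8, crate#12, crate#9, crate#17 — no chain reaches any other.
That is 5.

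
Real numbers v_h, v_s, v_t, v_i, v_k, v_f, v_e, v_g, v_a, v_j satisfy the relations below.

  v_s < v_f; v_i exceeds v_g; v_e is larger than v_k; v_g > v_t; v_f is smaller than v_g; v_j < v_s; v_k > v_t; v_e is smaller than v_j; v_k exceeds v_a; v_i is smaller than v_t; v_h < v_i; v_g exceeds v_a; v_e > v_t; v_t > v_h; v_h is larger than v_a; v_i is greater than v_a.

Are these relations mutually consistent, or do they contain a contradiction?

inconsistent

We have v_g < v_i stated directly, yet also v_i < v_t < v_k < v_e < v_j < v_s < v_f < v_g by chaining the others — so v_i < v_g. Contradiction.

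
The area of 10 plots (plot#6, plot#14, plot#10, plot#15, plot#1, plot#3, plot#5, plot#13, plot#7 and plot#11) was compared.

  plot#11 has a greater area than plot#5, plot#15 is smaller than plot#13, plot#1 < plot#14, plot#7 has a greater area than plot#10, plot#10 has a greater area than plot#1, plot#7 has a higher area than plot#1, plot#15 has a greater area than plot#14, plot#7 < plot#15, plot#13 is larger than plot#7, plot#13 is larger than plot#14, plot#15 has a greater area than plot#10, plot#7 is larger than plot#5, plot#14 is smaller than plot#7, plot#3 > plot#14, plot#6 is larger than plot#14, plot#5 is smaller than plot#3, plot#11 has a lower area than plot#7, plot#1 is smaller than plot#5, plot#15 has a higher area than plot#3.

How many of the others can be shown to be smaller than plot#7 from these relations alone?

Directly below plot#7: plot#1, plot#5, plot#14, plot#10, plot#11.
No other element is forced below plot#7 by the given relations, so the count is 5.

5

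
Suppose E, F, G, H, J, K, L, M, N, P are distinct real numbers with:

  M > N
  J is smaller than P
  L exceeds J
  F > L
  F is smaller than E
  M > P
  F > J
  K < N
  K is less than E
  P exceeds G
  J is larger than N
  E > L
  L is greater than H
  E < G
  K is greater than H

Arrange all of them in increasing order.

H < K < N < J < L < F < E < G < P < M

Each adjacent pair is fixed by a given relation: H < K; K < N; N < J; J < L; L < F; F < E; E < G; G < P; P < M. Chaining them end to end gives the full order.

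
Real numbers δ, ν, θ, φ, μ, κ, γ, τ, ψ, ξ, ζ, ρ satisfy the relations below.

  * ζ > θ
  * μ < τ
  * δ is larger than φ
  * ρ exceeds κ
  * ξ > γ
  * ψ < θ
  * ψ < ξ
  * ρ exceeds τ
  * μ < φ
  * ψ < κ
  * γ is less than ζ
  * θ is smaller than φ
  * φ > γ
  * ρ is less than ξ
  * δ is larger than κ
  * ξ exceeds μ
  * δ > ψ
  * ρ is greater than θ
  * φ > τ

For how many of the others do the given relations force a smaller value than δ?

7

Directly below δ: ψ, κ, φ.
One step further: γ, θ, μ, τ (7 so far).
No other element is forced below δ by the given relations, so the count is 7.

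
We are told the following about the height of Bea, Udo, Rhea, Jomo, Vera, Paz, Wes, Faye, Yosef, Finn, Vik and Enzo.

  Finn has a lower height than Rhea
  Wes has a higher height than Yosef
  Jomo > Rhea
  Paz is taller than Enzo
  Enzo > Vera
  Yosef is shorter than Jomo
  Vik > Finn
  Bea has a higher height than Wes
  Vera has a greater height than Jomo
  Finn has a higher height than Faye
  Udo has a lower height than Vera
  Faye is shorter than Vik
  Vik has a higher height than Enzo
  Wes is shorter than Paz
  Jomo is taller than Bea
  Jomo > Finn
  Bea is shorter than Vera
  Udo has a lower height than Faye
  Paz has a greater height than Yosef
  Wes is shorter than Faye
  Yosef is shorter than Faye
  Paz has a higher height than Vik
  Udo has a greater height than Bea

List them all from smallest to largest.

Yosef < Wes < Bea < Udo < Faye < Finn < Rhea < Jomo < Vera < Enzo < Vik < Paz

Each adjacent pair is fixed by a given relation: Yosef < Wes; Wes < Bea; Bea < Udo; Udo < Faye; Faye < Finn; Finn < Rhea; Rhea < Jomo; Jomo < Vera; Vera < Enzo; Enzo < Vik; Vik < Paz. Chaining them end to end gives the full order.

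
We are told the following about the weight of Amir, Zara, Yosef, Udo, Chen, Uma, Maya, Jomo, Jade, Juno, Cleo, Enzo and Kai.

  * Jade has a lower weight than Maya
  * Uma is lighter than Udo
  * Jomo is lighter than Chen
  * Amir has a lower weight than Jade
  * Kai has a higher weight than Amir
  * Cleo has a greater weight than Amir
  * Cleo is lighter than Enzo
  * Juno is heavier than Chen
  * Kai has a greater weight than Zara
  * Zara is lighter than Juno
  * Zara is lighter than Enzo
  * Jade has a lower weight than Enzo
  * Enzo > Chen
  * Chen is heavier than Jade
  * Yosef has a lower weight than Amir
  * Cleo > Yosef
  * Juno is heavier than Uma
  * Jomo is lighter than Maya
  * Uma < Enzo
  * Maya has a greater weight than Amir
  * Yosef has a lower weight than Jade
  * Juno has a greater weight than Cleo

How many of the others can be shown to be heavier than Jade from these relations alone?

Directly above Jade: Maya, Chen, Enzo.
One step further: Juno (4 so far).
No other element is forced above Jade by the given relations, so the count is 4.

4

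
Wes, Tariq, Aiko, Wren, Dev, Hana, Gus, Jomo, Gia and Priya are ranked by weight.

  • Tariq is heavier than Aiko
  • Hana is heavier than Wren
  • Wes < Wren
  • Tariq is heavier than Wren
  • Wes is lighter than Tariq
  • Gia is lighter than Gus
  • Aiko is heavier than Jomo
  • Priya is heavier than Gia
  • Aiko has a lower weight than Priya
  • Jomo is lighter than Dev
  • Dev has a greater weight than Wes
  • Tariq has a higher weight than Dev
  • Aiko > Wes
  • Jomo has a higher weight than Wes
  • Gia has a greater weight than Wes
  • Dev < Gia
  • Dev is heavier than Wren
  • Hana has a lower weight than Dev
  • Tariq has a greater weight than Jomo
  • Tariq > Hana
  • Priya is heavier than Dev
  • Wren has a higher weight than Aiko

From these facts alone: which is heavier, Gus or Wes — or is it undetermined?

Gus

Wes < Jomo and Jomo < Aiko give Wes < Aiko.
Then Aiko < Wren extends the chain to Wren.
With Wren < Hana: Wes < Jomo < Aiko < Wren < Hana.
Then Hana < Dev extends the chain to Dev.
With Dev < Gia: Wes < Jomo < Aiko < Wren < Hana < Dev < Gia.
With Gia < Gus: Wes < Jomo < Aiko < Wren < Hana < Dev < Gia < Gus.
So Gus is heavier.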